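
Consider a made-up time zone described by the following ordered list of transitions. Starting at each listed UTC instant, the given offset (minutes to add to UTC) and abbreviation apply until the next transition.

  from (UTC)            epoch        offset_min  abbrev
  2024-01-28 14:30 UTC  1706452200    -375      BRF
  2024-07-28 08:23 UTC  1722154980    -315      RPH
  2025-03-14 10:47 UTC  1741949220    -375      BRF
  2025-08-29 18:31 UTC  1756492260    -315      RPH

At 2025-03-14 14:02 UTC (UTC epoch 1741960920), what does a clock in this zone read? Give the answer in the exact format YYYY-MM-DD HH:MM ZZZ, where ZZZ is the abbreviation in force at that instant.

Query: 2025-03-14 14:02 UTC
Rule 3/4 (BRF, -06:15): 2025-03-14 10:47 UTC ≤ query < 2025-08-29 18:31 UTC
14·60 + 2 - 375 = 467 min
467 = 0·1440 + 467; 467 = 7·60 + 47 → 07:47, same day
→ 2025-03-14 07:47 BRF

2025-03-14 07:47 BRF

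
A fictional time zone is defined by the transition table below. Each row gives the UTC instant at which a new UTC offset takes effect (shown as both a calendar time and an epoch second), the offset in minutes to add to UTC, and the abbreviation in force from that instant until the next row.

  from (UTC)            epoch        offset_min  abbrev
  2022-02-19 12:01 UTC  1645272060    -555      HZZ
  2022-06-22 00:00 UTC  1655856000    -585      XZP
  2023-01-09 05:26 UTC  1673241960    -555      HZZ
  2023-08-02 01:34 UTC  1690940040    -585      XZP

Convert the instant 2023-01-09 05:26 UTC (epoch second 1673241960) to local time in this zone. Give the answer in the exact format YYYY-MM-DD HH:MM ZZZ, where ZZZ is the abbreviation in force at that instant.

Query: 2023-01-09 05:26 UTC
Rule 3/4 (HZZ, -09:15): 2023-01-09 05:26 UTC ≤ query < 2023-08-02 01:34 UTC
5·60 + 26 - 555 = -229 min
-229 = -1·1440 + 1211; 1211 = 20·60 + 11 → 20:11, 2023-01-09 - 1 day = 2023-01-08
→ 2023-01-08 20:11 HZZ

2023-01-08 20:11 HZZ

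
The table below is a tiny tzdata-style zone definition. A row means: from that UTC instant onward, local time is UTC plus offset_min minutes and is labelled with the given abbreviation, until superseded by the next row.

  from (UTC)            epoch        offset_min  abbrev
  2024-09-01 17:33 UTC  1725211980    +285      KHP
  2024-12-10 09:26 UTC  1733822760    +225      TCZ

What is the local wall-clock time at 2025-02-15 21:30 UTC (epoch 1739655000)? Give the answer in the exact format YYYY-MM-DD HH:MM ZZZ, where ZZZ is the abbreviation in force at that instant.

Query: 2025-02-15 21:30 UTC
Rule 2/2 (TCZ, +03:45): 2024-12-10 09:26 UTC ≤ query < +∞
21·60 + 30 + 225 = 1515 min
1515 = 1·1440 + 75; 75 = 1·60 + 15 → 01:15, 2025-02-15 + 1 day = 2025-02-16
→ 2025-02-16 01:15 TCZ

2025-02-16 01:15 TCZ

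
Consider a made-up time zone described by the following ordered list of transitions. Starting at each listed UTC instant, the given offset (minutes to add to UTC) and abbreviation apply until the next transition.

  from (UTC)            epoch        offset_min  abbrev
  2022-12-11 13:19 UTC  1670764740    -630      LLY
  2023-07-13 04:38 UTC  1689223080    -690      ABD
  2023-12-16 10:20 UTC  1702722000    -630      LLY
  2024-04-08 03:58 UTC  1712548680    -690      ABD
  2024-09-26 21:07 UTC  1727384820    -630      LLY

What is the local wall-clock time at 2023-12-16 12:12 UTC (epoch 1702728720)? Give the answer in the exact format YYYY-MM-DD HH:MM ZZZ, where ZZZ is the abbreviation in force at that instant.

Query: 2023-12-16 12:12 UTC
Rule 3/5 (LLY, -10:30): 2023-12-16 10:20 UTC ≤ query < 2024-04-08 03:58 UTC
12·60 + 12 - 630 = 102 min
102 = 0·1440 + 102; 102 = 1·60 + 42 → 01:42, same day
→ 2023-12-16 01:42 LLY

2023-12-16 01:42 LLY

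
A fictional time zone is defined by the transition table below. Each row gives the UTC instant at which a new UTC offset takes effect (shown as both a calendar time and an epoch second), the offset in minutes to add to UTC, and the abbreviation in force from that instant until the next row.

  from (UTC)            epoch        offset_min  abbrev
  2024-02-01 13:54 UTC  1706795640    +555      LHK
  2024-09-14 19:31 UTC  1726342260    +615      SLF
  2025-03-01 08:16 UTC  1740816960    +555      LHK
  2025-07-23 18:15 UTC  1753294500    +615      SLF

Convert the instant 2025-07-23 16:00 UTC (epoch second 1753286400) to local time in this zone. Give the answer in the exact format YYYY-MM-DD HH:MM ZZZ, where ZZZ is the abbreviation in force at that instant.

2025-07-24 01:15 LHK

Query: 2025-07-23 16:00 UTC
Rule 3/4 (LHK, +09:15): 2025-03-01 08:16 UTC ≤ query < 2025-07-23 18:15 UTC
16·60 + 0 + 555 = 1515 min
1515 = 1·1440 + 75; 75 = 1·60 + 15 → 01:15, 2025-07-23 + 1 day = 2025-07-24
→ 2025-07-24 01:15 LHK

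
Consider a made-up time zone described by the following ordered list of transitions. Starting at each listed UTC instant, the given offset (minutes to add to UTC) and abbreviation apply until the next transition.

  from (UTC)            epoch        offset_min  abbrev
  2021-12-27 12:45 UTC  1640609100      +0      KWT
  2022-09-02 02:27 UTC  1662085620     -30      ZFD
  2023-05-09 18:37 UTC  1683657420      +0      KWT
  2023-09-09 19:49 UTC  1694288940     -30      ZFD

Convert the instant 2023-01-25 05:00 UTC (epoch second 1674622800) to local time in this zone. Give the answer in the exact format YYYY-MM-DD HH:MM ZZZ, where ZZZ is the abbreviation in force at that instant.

2023-01-25 04:30 ZFD

Query: 2023-01-25 05:00 UTC
Rule 2/4 (ZFD, -00:30): 2022-09-02 02:27 UTC ≤ query < 2023-05-09 18:37 UTC
5·60 + 0 - 30 = 270 min
270 = 0·1440 + 270; 270 = 4·60 + 30 → 04:30, same day
→ 2023-01-25 04:30 ZFD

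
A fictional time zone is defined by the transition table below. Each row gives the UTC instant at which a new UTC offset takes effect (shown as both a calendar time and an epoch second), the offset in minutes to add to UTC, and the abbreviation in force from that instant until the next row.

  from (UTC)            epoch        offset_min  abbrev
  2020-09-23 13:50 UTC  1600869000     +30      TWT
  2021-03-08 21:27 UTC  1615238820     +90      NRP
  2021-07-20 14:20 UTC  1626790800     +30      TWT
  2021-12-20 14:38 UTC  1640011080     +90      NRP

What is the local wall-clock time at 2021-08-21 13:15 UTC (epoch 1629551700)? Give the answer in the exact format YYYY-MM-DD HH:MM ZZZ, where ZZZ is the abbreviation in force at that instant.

2021-08-21 13:45 TWT

Query: 2021-08-21 13:15 UTC
Rule 3/4 (TWT, +00:30): 2021-07-20 14:20 UTC ≤ query < 2021-12-20 14:38 UTC
13·60 + 15 + 30 = 825 min
825 = 0·1440 + 825; 825 = 13·60 + 45 → 13:45, same day
→ 2021-08-21 13:45 TWT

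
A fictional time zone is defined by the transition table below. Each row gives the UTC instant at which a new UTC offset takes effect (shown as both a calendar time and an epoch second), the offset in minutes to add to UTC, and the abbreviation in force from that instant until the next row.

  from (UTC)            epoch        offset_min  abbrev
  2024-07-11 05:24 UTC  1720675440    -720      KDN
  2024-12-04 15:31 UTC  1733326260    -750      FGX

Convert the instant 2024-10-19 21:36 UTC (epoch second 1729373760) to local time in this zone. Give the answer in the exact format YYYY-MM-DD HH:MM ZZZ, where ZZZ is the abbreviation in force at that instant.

Query: 2024-10-19 21:36 UTC
Rule 1/2 (KDN, -12:00): 2024-07-11 05:24 UTC ≤ query < 2024-12-04 15:31 UTC
21·60 + 36 - 720 = 576 min
576 = 0·1440 + 576; 576 = 9·60 + 36 → 09:36, same day
→ 2024-10-19 09:36 KDN

2024-10-19 09:36 KDN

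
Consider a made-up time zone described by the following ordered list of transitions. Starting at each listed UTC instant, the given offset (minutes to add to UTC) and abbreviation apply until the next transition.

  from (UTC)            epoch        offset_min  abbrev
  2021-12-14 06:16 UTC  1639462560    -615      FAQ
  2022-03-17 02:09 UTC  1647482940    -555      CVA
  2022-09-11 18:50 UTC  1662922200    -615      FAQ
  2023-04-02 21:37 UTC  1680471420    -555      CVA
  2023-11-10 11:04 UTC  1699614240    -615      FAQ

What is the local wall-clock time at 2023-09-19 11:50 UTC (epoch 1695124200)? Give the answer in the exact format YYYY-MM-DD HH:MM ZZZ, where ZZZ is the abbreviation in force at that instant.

2023-09-19 02:35 CVA

Query: 2023-09-19 11:50 UTC
Rule 4/5 (CVA, -09:15): 2023-04-02 21:37 UTC ≤ query < 2023-11-10 11:04 UTC
11·60 + 50 - 555 = 155 min
155 = 0·1440 + 155; 155 = 2·60 + 35 → 02:35, same day
→ 2023-09-19 02:35 CVA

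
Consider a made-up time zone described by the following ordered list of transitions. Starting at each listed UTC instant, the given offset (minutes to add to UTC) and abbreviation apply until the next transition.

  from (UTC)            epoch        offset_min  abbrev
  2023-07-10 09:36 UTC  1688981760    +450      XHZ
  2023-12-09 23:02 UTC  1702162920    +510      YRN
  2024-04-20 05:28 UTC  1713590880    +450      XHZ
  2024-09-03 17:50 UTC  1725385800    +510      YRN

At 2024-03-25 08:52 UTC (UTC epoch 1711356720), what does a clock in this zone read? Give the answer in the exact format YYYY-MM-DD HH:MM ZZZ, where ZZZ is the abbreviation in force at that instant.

Query: 2024-03-25 08:52 UTC
Rule 2/4 (YRN, +08:30): 2023-12-09 23:02 UTC ≤ query < 2024-04-20 05:28 UTC
8·60 + 52 + 510 = 1042 min
1042 = 0·1440 + 1042; 1042 = 17·60 + 22 → 17:22, same day
→ 2024-03-25 17:22 YRN

2024-03-25 17:22 YRN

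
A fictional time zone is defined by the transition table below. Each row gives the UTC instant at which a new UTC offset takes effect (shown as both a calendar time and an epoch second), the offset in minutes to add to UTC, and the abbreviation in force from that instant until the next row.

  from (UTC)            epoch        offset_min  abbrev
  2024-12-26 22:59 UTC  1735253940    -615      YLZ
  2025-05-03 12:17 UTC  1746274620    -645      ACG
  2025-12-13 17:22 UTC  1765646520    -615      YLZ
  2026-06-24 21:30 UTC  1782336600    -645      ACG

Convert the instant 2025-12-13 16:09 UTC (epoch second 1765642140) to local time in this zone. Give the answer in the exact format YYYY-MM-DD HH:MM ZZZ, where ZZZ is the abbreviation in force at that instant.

2025-12-13 05:24 ACG

Query: 2025-12-13 16:09 UTC
Rule 2/4 (ACG, -10:45): 2025-05-03 12:17 UTC ≤ query < 2025-12-13 17:22 UTC
16·60 + 9 - 645 = 324 min
324 = 0·1440 + 324; 324 = 5·60 + 24 → 05:24, same day
→ 2025-12-13 05:24 ACG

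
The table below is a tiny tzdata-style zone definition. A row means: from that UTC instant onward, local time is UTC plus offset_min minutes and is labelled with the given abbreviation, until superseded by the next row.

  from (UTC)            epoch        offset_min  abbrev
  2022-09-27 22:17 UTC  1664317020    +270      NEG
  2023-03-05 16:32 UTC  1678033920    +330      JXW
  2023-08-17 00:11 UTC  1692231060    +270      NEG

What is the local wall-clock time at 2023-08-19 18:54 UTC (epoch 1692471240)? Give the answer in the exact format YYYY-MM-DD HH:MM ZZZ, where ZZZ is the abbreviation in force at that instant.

Query: 2023-08-19 18:54 UTC
Rule 3/3 (NEG, +04:30): 2023-08-17 00:11 UTC ≤ query < +∞
18·60 + 54 + 270 = 1404 min
1404 = 0·1440 + 1404; 1404 = 23·60 + 24 → 23:24, same day
→ 2023-08-19 23:24 NEG

2023-08-19 23:24 NEG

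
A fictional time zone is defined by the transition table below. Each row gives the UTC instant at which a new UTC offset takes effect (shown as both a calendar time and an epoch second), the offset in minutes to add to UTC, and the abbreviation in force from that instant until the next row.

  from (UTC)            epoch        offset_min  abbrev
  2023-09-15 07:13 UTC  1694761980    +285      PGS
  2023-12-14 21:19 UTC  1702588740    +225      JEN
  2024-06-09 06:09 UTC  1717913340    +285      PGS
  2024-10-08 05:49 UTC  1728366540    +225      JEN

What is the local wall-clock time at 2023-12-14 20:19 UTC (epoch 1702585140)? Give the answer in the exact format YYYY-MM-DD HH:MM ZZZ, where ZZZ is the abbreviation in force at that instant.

2023-12-15 01:04 PGS

Query: 2023-12-14 20:19 UTC
Rule 1/4 (PGS, +04:45): 2023-09-15 07:13 UTC ≤ query < 2023-12-14 21:19 UTC
20·60 + 19 + 285 = 1504 min
1504 = 1·1440 + 64; 64 = 1·60 + 4 → 01:04, 2023-12-14 + 1 day = 2023-12-15
→ 2023-12-15 01:04 PGS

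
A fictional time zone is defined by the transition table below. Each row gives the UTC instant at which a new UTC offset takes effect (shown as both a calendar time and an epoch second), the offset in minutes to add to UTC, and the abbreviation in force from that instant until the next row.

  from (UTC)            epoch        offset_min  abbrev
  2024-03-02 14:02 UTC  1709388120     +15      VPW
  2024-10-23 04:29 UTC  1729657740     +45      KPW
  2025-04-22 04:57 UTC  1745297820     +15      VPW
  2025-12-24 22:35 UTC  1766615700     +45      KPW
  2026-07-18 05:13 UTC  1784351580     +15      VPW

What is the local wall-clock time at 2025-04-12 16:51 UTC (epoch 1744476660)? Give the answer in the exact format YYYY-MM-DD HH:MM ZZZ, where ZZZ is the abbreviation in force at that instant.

Query: 2025-04-12 16:51 UTC
Rule 2/5 (KPW, +00:45): 2024-10-23 04:29 UTC ≤ query < 2025-04-22 04:57 UTC
16·60 + 51 + 45 = 1056 min
1056 = 0·1440 + 1056; 1056 = 17·60 + 36 → 17:36, same day
→ 2025-04-12 17:36 KPW

2025-04-12 17:36 KPW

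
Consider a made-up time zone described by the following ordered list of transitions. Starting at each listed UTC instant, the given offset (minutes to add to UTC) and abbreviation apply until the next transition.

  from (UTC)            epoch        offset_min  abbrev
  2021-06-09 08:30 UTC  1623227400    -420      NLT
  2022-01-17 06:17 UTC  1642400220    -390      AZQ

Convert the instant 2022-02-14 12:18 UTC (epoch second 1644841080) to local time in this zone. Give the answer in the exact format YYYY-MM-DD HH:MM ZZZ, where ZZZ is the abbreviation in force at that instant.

2022-02-14 05:48 AZQ

Query: 2022-02-14 12:18 UTC
Rule 2/2 (AZQ, -06:30): 2022-01-17 06:17 UTC ≤ query < +∞
12·60 + 18 - 390 = 348 min
348 = 0·1440 + 348; 348 = 5·60 + 48 → 05:48, same day
→ 2022-02-14 05:48 AZQ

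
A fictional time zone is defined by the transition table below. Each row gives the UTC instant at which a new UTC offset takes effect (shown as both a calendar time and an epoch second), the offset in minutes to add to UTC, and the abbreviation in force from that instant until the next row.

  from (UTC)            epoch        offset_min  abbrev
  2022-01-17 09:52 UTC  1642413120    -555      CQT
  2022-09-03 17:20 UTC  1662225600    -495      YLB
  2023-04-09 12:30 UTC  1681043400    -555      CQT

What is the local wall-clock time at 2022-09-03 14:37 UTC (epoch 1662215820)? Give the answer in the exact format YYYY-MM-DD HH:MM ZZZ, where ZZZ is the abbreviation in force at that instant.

Query: 2022-09-03 14:37 UTC
Rule 1/3 (CQT, -09:15): 2022-01-17 09:52 UTC ≤ query < 2022-09-03 17:20 UTC
14·60 + 37 - 555 = 322 min
322 = 0·1440 + 322; 322 = 5·60 + 22 → 05:22, same day
→ 2022-09-03 05:22 CQT

2022-09-03 05:22 CQT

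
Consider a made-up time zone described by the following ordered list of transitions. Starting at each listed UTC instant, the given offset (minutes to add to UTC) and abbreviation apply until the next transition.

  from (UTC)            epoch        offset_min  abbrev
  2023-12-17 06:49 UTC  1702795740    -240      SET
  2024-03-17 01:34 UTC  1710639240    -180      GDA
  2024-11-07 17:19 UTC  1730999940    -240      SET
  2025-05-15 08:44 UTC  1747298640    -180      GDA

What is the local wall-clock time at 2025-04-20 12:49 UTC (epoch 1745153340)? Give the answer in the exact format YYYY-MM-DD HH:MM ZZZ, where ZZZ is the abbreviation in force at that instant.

Query: 2025-04-20 12:49 UTC
Rule 3/4 (SET, -04:00): 2024-11-07 17:19 UTC ≤ query < 2025-05-15 08:44 UTC
12·60 + 49 - 240 = 529 min
529 = 0·1440 + 529; 529 = 8·60 + 49 → 08:49, same day
→ 2025-04-20 08:49 SET

2025-04-20 08:49 SET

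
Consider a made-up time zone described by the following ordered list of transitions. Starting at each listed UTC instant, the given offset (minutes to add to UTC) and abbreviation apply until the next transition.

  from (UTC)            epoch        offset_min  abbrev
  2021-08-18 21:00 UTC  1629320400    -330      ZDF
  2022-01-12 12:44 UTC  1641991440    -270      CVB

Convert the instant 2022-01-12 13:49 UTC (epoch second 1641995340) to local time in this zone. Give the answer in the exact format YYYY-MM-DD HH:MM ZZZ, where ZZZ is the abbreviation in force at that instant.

Query: 2022-01-12 13:49 UTC
Rule 2/2 (CVB, -04:30): 2022-01-12 12:44 UTC ≤ query < +∞
13·60 + 49 - 270 = 559 min
559 = 0·1440 + 559; 559 = 9·60 + 19 → 09:19, same day
→ 2022-01-12 09:19 CVB

2022-01-12 09:19 CVB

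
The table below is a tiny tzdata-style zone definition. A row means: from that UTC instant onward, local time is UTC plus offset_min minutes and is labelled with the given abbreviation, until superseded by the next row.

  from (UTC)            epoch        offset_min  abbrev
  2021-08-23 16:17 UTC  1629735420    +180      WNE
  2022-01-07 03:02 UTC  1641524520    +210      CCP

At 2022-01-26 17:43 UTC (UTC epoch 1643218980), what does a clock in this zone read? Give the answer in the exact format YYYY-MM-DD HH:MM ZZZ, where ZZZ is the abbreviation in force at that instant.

Query: 2022-01-26 17:43 UTC
Rule 2/2 (CCP, +03:30): 2022-01-07 03:02 UTC ≤ query < +∞
17·60 + 43 + 210 = 1273 min
1273 = 0·1440 + 1273; 1273 = 21·60 + 13 → 21:13, same day
→ 2022-01-26 21:13 CCP

2022-01-26 21:13 CCP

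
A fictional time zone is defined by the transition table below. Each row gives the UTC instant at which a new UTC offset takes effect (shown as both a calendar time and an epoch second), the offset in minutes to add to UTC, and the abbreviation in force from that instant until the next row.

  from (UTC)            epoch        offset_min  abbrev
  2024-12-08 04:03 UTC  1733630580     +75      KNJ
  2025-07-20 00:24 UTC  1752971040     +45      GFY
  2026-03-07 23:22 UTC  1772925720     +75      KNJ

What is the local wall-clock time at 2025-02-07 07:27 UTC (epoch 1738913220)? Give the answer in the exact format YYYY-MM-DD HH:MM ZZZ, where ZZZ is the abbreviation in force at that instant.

2025-02-07 08:42 KNJ

Query: 2025-02-07 07:27 UTC
Rule 1/3 (KNJ, +01:15): 2024-12-08 04:03 UTC ≤ query < 2025-07-20 00:24 UTC
7·60 + 27 + 75 = 522 min
522 = 0·1440 + 522; 522 = 8·60 + 42 → 08:42, same day
→ 2025-02-07 08:42 KNJ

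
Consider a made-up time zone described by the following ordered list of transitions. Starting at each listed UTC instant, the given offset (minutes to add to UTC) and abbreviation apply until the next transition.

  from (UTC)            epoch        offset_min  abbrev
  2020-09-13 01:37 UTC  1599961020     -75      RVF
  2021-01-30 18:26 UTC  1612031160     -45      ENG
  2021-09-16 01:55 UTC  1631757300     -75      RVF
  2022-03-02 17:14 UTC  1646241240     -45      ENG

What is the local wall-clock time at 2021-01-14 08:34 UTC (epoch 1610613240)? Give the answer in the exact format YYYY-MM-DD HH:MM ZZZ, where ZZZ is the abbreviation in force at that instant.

Query: 2021-01-14 08:34 UTC
Rule 1/4 (RVF, -01:15): 2020-09-13 01:37 UTC ≤ query < 2021-01-30 18:26 UTC
8·60 + 34 - 75 = 439 min
439 = 0·1440 + 439; 439 = 7·60 + 19 → 07:19, same day
→ 2021-01-14 07:19 RVF

2021-01-14 07:19 RVF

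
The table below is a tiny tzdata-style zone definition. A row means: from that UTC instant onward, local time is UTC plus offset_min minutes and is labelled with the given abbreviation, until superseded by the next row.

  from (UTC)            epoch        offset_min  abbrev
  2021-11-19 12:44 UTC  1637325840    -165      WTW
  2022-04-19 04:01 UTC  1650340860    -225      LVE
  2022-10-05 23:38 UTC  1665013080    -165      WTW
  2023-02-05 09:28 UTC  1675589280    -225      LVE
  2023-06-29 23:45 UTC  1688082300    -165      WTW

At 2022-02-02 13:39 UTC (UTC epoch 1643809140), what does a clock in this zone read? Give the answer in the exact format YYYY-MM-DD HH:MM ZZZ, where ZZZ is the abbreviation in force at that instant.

2022-02-02 10:54 WTW

Query: 2022-02-02 13:39 UTC
Rule 1/5 (WTW, -02:45): 2021-11-19 12:44 UTC ≤ query < 2022-04-19 04:01 UTC
13·60 + 39 - 165 = 654 min
654 = 0·1440 + 654; 654 = 10·60 + 54 → 10:54, same day
→ 2022-02-02 10:54 WTW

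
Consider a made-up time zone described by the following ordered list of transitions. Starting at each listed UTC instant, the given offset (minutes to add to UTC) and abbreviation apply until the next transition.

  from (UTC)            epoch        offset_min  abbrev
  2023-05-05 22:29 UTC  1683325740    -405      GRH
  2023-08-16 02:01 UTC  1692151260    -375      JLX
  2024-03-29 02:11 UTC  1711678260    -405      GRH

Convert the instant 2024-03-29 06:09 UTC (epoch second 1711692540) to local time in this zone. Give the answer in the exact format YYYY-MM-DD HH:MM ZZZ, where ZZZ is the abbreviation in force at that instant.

2024-03-28 23:24 GRH

Query: 2024-03-29 06:09 UTC
Rule 3/3 (GRH, -06:45): 2024-03-29 02:11 UTC ≤ query < +∞
6·60 + 9 - 405 = -36 min
-36 = -1·1440 + 1404; 1404 = 23·60 + 24 → 23:24, 2024-03-29 - 1 day = 2024-03-28
→ 2024-03-28 23:24 GRH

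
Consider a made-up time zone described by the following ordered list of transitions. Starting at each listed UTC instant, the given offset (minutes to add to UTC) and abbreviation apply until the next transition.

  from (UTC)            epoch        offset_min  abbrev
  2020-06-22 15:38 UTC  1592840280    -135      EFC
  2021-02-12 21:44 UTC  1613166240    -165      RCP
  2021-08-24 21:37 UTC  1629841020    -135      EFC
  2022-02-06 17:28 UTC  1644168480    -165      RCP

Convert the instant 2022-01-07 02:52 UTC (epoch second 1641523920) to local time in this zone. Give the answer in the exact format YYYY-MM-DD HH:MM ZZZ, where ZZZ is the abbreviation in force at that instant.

2022-01-07 00:37 EFC

Query: 2022-01-07 02:52 UTC
Rule 3/4 (EFC, -02:15): 2021-08-24 21:37 UTC ≤ query < 2022-02-06 17:28 UTC
2·60 + 52 - 135 = 37 min
37 = 0·1440 + 37; 37 = 0·60 + 37 → 00:37, same day
→ 2022-01-07 00:37 EFC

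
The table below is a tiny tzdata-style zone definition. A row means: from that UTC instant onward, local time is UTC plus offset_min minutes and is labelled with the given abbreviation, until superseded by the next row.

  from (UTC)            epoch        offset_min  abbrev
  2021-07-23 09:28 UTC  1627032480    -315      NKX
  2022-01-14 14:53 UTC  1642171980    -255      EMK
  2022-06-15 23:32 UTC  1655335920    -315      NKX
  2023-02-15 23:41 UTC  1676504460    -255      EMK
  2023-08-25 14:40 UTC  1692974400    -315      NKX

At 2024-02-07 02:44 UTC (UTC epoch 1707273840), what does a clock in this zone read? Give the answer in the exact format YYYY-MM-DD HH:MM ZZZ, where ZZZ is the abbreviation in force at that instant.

Query: 2024-02-07 02:44 UTC
Rule 5/5 (NKX, -05:15): 2023-08-25 14:40 UTC ≤ query < +∞
2·60 + 44 - 315 = -151 min
-151 = -1·1440 + 1289; 1289 = 21·60 + 29 → 21:29, 2024-02-07 - 1 day = 2024-02-06
→ 2024-02-06 21:29 NKX

2024-02-06 21:29 NKX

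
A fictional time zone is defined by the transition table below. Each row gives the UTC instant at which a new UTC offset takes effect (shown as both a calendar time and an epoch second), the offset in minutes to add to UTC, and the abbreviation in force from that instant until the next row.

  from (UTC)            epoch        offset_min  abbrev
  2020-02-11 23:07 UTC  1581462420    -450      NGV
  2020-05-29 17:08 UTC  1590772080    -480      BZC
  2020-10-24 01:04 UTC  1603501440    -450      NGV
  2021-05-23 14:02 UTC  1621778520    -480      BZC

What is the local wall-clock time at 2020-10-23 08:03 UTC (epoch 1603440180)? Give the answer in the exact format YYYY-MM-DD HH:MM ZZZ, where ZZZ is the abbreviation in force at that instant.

2020-10-23 00:03 BZC

Query: 2020-10-23 08:03 UTC
Rule 2/4 (BZC, -08:00): 2020-05-29 17:08 UTC ≤ query < 2020-10-24 01:04 UTC
8·60 + 3 - 480 = 3 min
3 = 0·1440 + 3; 3 = 0·60 + 3 → 00:03, same day
→ 2020-10-23 00:03 BZC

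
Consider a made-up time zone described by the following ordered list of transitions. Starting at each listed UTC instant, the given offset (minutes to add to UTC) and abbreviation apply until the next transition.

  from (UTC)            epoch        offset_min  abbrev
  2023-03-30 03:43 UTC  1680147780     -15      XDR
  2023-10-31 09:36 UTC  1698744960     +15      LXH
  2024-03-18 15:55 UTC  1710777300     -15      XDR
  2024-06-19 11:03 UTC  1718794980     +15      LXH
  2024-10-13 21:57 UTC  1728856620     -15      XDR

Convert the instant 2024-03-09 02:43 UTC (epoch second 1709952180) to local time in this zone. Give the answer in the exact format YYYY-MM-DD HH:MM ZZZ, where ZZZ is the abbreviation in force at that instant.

2024-03-09 02:58 LXH

Query: 2024-03-09 02:43 UTC
Rule 2/5 (LXH, +00:15): 2023-10-31 09:36 UTC ≤ query < 2024-03-18 15:55 UTC
2·60 + 43 + 15 = 178 min
178 = 0·1440 + 178; 178 = 2·60 + 58 → 02:58, same day
→ 2024-03-09 02:58 LXH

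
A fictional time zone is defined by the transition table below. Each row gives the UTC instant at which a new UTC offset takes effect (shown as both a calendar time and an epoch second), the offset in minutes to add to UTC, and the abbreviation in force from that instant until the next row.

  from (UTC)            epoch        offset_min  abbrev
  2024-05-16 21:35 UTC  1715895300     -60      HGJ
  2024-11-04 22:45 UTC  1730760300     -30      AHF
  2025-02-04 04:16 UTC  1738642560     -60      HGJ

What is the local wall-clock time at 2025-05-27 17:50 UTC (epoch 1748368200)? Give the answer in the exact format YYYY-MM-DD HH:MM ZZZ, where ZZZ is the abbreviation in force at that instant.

2025-05-27 16:50 HGJ

Query: 2025-05-27 17:50 UTC
Rule 3/3 (HGJ, -01:00): 2025-02-04 04:16 UTC ≤ query < +∞
17·60 + 50 - 60 = 1010 min
1010 = 0·1440 + 1010; 1010 = 16·60 + 50 → 16:50, same day
→ 2025-05-27 16:50 HGJ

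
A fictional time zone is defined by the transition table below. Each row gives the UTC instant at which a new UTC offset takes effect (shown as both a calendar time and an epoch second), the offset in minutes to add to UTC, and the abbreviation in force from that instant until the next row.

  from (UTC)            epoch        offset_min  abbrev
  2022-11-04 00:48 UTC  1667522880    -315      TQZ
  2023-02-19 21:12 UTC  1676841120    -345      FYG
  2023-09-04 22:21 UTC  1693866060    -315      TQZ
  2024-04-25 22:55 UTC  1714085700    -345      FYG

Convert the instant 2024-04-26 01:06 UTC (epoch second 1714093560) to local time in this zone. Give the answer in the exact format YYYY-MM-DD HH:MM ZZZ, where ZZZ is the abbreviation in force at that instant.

2024-04-25 19:21 FYG

Query: 2024-04-26 01:06 UTC
Rule 4/4 (FYG, -05:45): 2024-04-25 22:55 UTC ≤ query < +∞
1·60 + 6 - 345 = -279 min
-279 = -1·1440 + 1161; 1161 = 19·60 + 21 → 19:21, 2024-04-26 - 1 day = 2024-04-25
→ 2024-04-25 19:21 FYG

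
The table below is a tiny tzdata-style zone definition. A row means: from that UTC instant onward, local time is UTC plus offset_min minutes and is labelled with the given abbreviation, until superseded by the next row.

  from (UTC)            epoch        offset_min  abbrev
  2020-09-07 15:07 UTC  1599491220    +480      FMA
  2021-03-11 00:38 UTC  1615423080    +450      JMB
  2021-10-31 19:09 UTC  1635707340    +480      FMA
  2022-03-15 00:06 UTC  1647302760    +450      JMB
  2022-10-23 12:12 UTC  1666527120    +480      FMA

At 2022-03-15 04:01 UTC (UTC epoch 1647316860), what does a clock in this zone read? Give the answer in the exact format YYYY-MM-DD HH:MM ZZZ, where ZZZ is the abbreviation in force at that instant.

2022-03-15 11:31 JMB

Query: 2022-03-15 04:01 UTC
Rule 4/5 (JMB, +07:30): 2022-03-15 00:06 UTC ≤ query < 2022-10-23 12:12 UTC
4·60 + 1 + 450 = 691 min
691 = 0·1440 + 691; 691 = 11·60 + 31 → 11:31, same day
→ 2022-03-15 11:31 JMB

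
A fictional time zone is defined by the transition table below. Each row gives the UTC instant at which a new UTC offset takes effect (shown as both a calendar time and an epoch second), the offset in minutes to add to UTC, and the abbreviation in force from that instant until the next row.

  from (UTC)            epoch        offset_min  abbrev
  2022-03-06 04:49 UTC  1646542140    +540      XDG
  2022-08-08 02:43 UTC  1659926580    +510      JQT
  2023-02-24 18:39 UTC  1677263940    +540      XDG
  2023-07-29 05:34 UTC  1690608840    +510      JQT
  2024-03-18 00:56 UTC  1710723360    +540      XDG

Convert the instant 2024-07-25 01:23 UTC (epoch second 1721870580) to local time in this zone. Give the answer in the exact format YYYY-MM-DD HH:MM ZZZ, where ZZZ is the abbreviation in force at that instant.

2024-07-25 10:23 XDG

Query: 2024-07-25 01:23 UTC
Rule 5/5 (XDG, +09:00): 2024-03-18 00:56 UTC ≤ query < +∞
1·60 + 23 + 540 = 623 min
623 = 0·1440 + 623; 623 = 10·60 + 23 → 10:23, same day
→ 2024-07-25 10:23 XDG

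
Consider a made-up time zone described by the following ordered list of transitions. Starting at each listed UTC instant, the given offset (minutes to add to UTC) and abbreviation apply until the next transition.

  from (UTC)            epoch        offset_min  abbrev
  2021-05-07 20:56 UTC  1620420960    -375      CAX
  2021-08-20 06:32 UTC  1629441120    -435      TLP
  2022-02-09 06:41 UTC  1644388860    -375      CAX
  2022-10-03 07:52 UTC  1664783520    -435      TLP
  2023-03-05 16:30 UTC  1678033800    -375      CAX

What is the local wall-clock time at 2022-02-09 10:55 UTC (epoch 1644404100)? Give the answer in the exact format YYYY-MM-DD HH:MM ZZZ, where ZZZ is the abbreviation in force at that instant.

2022-02-09 04:40 CAX

Query: 2022-02-09 10:55 UTC
Rule 3/5 (CAX, -06:15): 2022-02-09 06:41 UTC ≤ query < 2022-10-03 07:52 UTC
10·60 + 55 - 375 = 280 min
280 = 0·1440 + 280; 280 = 4·60 + 40 → 04:40, same day
→ 2022-02-09 04:40 CAX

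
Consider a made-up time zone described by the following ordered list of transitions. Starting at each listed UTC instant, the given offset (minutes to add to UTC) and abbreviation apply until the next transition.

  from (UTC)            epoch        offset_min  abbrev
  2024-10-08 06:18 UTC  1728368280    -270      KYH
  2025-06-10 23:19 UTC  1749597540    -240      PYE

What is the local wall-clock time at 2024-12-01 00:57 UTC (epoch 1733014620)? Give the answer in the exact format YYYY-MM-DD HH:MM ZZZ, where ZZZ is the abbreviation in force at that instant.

Query: 2024-12-01 00:57 UTC
Rule 1/2 (KYH, -04:30): 2024-10-08 06:18 UTC ≤ query < 2025-06-10 23:19 UTC
0·60 + 57 - 270 = -213 min
-213 = -1·1440 + 1227; 1227 = 20·60 + 27 → 20:27, 2024-12-01 - 1 day = 2024-11-30
→ 2024-11-30 20:27 KYH

2024-11-30 20:27 KYH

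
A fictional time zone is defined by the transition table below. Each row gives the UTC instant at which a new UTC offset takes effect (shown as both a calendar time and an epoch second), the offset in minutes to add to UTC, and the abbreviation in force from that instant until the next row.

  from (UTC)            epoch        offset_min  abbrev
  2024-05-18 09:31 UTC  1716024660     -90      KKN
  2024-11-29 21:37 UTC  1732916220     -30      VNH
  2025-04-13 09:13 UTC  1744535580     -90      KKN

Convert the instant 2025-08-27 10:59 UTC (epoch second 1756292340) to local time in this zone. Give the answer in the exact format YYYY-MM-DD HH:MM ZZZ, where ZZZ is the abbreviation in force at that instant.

Query: 2025-08-27 10:59 UTC
Rule 3/3 (KKN, -01:30): 2025-04-13 09:13 UTC ≤ query < +∞
10·60 + 59 - 90 = 569 min
569 = 0·1440 + 569; 569 = 9·60 + 29 → 09:29, same day
→ 2025-08-27 09:29 KKN

2025-08-27 09:29 KKN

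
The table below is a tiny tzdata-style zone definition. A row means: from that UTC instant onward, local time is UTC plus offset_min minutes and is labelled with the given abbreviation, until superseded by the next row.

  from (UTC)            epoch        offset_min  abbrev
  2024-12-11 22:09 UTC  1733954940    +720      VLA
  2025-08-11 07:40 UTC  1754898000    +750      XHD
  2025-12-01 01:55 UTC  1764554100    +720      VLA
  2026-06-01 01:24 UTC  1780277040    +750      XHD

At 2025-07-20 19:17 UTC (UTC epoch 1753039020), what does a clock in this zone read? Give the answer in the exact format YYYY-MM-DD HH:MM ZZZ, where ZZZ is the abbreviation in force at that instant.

Query: 2025-07-20 19:17 UTC
Rule 1/4 (VLA, +12:00): 2024-12-11 22:09 UTC ≤ query < 2025-08-11 07:40 UTC
19·60 + 17 + 720 = 1877 min
1877 = 1·1440 + 437; 437 = 7·60 + 17 → 07:17, 2025-07-20 + 1 day = 2025-07-21
→ 2025-07-21 07:17 VLA

2025-07-21 07:17 VLA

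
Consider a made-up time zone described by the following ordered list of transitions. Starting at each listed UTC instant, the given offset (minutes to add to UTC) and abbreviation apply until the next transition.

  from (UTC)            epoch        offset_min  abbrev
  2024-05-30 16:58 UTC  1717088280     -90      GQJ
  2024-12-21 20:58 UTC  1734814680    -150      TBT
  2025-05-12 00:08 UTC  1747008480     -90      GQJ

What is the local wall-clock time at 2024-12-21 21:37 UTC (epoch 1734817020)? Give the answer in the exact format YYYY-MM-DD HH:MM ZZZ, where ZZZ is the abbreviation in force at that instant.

Query: 2024-12-21 21:37 UTC
Rule 2/3 (TBT, -02:30): 2024-12-21 20:58 UTC ≤ query < 2025-05-12 00:08 UTC
21·60 + 37 - 150 = 1147 min
1147 = 0·1440 + 1147; 1147 = 19·60 + 7 → 19:07, same day
→ 2024-12-21 19:07 TBT

2024-12-21 19:07 TBT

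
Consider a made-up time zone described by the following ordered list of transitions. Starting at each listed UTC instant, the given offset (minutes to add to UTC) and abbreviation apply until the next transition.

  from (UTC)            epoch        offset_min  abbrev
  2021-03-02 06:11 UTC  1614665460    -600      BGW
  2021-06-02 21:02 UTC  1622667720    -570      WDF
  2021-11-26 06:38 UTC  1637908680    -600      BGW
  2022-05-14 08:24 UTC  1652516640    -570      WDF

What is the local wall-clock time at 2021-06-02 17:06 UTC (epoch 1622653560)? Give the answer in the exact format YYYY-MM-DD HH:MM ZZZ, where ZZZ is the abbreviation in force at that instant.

Query: 2021-06-02 17:06 UTC
Rule 1/4 (BGW, -10:00): 2021-03-02 06:11 UTC ≤ query < 2021-06-02 21:02 UTC
17·60 + 6 - 600 = 426 min
426 = 0·1440 + 426; 426 = 7·60 + 6 → 07:06, same day
→ 2021-06-02 07:06 BGW

2021-06-02 07:06 BGW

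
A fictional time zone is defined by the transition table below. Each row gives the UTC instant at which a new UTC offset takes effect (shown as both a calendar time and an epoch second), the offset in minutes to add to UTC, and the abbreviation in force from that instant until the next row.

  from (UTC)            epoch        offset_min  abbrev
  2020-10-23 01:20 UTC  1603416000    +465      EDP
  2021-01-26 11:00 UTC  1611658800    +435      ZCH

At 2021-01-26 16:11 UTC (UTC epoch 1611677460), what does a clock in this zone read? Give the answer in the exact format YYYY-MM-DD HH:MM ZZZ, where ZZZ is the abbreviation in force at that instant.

Query: 2021-01-26 16:11 UTC
Rule 2/2 (ZCH, +07:15): 2021-01-26 11:00 UTC ≤ query < +∞
16·60 + 11 + 435 = 1406 min
1406 = 0·1440 + 1406; 1406 = 23·60 + 26 → 23:26, same day
→ 2021-01-26 23:26 ZCH

2021-01-26 23:26 ZCH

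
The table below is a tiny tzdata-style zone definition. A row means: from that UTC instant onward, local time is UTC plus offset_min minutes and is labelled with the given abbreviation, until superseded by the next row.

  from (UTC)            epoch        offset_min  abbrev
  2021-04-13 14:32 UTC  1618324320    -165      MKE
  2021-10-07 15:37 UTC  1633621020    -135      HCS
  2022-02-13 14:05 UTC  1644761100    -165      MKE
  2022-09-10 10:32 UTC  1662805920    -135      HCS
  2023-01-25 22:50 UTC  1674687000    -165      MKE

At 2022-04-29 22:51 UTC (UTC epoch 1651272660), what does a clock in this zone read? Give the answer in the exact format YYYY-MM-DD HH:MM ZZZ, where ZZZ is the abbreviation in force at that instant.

2022-04-29 20:06 MKE

Query: 2022-04-29 22:51 UTC
Rule 3/5 (MKE, -02:45): 2022-02-13 14:05 UTC ≤ query < 2022-09-10 10:32 UTC
22·60 + 51 - 165 = 1206 min
1206 = 0·1440 + 1206; 1206 = 20·60 + 6 → 20:06, same day
→ 2022-04-29 20:06 MKE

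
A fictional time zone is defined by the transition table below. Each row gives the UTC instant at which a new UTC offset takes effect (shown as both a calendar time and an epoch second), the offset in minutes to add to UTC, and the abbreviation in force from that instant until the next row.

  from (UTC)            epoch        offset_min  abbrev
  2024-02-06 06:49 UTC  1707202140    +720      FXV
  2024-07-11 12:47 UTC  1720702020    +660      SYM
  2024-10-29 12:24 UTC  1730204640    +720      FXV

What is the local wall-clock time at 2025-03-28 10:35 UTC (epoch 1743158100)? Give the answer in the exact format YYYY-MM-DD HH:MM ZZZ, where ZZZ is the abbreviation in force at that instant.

2025-03-28 22:35 FXV

Query: 2025-03-28 10:35 UTC
Rule 3/3 (FXV, +12:00): 2024-10-29 12:24 UTC ≤ query < +∞
10·60 + 35 + 720 = 1355 min
1355 = 0·1440 + 1355; 1355 = 22·60 + 35 → 22:35, same day
→ 2025-03-28 22:35 FXV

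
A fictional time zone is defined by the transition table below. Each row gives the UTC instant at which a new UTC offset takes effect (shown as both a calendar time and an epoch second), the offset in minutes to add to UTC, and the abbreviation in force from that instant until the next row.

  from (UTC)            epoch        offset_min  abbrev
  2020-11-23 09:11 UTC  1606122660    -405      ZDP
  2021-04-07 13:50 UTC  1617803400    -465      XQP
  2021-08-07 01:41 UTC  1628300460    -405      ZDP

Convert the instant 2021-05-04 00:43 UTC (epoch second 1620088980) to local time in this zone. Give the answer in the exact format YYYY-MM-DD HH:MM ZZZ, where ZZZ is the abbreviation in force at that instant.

Query: 2021-05-04 00:43 UTC
Rule 2/3 (XQP, -07:45): 2021-04-07 13:50 UTC ≤ query < 2021-08-07 01:41 UTC
0·60 + 43 - 465 = -422 min
-422 = -1·1440 + 1018; 1018 = 16·60 + 58 → 16:58, 2021-05-04 - 1 day = 2021-05-03
→ 2021-05-03 16:58 XQP

2021-05-03 16:58 XQP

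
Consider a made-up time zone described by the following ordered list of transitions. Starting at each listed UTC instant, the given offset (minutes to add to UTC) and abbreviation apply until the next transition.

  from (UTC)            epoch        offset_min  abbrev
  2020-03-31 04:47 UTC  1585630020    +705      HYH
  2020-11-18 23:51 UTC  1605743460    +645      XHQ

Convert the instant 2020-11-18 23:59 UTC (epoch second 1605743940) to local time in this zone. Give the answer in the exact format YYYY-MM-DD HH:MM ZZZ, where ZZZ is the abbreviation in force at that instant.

Query: 2020-11-18 23:59 UTC
Rule 2/2 (XHQ, +10:45): 2020-11-18 23:51 UTC ≤ query < +∞
23·60 + 59 + 645 = 2084 min
2084 = 1·1440 + 644; 644 = 10·60 + 44 → 10:44, 2020-11-18 + 1 day = 2020-11-19
→ 2020-11-19 10:44 XHQ

2020-11-19 10:44 XHQ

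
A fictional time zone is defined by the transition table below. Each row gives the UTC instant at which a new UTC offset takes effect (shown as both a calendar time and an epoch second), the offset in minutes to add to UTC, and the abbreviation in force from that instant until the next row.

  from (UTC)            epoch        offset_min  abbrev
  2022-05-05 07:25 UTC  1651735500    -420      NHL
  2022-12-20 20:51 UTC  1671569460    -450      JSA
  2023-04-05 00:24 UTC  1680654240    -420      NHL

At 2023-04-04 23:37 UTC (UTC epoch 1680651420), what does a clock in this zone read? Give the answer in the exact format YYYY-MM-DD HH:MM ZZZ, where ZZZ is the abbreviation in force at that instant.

2023-04-04 16:07 JSA

Query: 2023-04-04 23:37 UTC
Rule 2/3 (JSA, -07:30): 2022-12-20 20:51 UTC ≤ query < 2023-04-05 00:24 UTC
23·60 + 37 - 450 = 967 min
967 = 0·1440 + 967; 967 = 16·60 + 7 → 16:07, same day
→ 2023-04-04 16:07 JSA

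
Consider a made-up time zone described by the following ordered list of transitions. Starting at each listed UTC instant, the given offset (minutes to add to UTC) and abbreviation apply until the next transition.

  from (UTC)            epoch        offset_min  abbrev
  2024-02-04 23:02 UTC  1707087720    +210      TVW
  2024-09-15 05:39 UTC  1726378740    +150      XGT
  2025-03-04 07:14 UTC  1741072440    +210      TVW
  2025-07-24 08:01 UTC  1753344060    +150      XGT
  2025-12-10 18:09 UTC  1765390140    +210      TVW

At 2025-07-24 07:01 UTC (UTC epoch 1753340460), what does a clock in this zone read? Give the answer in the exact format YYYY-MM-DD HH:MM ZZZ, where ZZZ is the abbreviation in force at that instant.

Query: 2025-07-24 07:01 UTC
Rule 3/5 (TVW, +03:30): 2025-03-04 07:14 UTC ≤ query < 2025-07-24 08:01 UTC
7·60 + 1 + 210 = 631 min
631 = 0·1440 + 631; 631 = 10·60 + 31 → 10:31, same day
→ 2025-07-24 10:31 TVW

2025-07-24 10:31 TVW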